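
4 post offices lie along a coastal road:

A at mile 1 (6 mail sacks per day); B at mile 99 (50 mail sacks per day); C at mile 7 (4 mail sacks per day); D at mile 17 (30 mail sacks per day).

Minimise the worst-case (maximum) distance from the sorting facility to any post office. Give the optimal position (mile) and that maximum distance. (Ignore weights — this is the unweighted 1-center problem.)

location 50, max distance 49

The 1-center on a line is the midpoint of the two extreme points: leftmost at 1, rightmost at 99.
Optimal location = (1 + 99)/2 = 50; maximum distance = (99 − 1)/2 = 49.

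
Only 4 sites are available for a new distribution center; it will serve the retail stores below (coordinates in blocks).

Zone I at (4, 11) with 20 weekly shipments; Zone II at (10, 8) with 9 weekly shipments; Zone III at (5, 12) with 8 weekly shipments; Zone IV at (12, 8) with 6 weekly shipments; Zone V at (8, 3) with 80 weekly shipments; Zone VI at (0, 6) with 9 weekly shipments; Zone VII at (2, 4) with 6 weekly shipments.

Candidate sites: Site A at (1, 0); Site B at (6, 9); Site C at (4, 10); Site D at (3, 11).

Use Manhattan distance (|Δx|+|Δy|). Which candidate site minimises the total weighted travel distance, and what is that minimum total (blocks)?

Site B, total 974 blocks

Total weighted distance at each candidate:
  Site A (1, 0): total = 1568
  Site B (6, 9): total = 974
  Site C (4, 10): total = 1176
  Site D (3, 11): total = 1366
Minimum is at Site B with total 974 blocks.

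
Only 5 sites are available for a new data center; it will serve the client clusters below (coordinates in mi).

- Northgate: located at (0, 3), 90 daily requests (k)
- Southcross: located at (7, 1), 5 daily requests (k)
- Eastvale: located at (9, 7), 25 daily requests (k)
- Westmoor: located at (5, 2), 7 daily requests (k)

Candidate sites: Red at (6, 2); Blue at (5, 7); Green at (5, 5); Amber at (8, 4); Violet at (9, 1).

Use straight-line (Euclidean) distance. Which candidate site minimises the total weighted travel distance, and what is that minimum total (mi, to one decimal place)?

Green, total 639.8 mi

Total weighted distance at each candidate:
  Red (6, 2): total = 707.3
  Blue (5, 7): total = 742.9
  Green (5, 5): total = 639.8
  Amber (8, 4): total = 845.7
  Violet (9, 1): total = 1018.6
Minimum is at Green with total 639.8 mi.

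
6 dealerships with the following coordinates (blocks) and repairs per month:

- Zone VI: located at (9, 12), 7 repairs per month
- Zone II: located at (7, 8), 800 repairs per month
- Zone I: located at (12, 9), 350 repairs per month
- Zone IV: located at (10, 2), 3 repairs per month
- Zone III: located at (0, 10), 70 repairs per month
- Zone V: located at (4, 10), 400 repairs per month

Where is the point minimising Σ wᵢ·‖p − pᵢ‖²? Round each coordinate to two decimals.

The minimiser of Σwᵢ‖p−pᵢ‖² is the weighted centroid p* = (Σwᵢpᵢ)/(Σwᵢ).
Σwᵢ = 1630.
Σwᵢxᵢ = 7·9 + 800·7 + 350·12 + 3·10 + 70·0 + 400·4 = 11493.
Σwᵢyᵢ = 7·12 + 800·8 + 350·9 + 3·2 + 70·10 + 400·10 = 14340.
x* = 11493/1630 = 7.05, y* = 14340/1630 = 8.80.

(7.05, 8.80)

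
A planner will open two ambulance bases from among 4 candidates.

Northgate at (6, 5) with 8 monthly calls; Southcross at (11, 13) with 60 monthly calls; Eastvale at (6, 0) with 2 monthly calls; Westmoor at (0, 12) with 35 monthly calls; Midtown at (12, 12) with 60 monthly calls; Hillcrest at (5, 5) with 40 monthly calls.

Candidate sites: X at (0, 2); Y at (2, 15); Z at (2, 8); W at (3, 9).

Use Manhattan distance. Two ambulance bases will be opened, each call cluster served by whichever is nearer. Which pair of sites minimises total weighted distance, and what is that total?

Evaluate every pair (each demand assigned to the nearer of the two):
  {Y, W}: total = 1875
  {Y, Z}: total = 1935
  {X, W}: total = 1962
  {Z, W}: total = 1970
  {X, Y}: total = 2023
  {X, Z}: total = 2202
Best pair: {Y, W} with total 1875.

{Y, W}, total 1875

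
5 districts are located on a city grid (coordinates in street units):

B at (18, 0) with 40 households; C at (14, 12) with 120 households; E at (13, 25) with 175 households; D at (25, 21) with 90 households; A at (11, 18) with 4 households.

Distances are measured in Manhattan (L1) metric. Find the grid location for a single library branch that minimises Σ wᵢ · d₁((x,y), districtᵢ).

Manhattan distance separates: Σwᵢ(|x−xᵢ|+|y−yᵢ|) = Σwᵢ|x−xᵢ| + Σwᵢ|y−yᵢ|, so x and y are optimised independently as 1-D weighted medians.
Total weight W = 429; half = 214.5.
x-coordinate, sorted with cumulative weight:
  x=11 (A, w=4) cum 4
  x=13 (E, w=175) cum 179
  x=14 (C, w=120) cum 299  ← median
  x=18 (B, w=40) cum 339
  x=25 (D, w=90) cum 429
⇒ x* = 14
y-coordinate, sorted with cumulative weight:
  y=0 (B, w=40) cum 40
  y=12 (C, w=120) cum 160
  y=18 (A, w=4) cum 164
  y=21 (D, w=90) cum 254  ← median
  y=25 (E, w=175) cum 429
⇒ y* = 21

(14, 21)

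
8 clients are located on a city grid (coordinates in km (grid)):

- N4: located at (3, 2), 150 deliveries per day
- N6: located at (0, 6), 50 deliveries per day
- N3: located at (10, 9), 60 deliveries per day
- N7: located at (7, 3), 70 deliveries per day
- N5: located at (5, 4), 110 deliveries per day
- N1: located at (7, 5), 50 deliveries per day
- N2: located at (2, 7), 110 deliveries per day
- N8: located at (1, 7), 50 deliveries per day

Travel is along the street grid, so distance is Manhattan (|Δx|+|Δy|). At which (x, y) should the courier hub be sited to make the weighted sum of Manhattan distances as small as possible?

(3, 4)

Manhattan distance separates: Σwᵢ(|x−xᵢ|+|y−yᵢ|) = Σwᵢ|x−xᵢ| + Σwᵢ|y−yᵢ|, so x and y are optimised independently as 1-D weighted medians.
Total weight W = 650; half = 325.
x-coordinate, sorted with cumulative weight:
  x=0 (N6, w=50) cum 50
  x=1 (N8, w=50) cum 100
  x=2 (N2, w=110) cum 210
  x=3 (N4, w=150) cum 360  ← median
  x=5 (N5, w=110) cum 470
  x=7 (N7, w=70) cum 540
  x=7 (N1, w=50) cum 590
  x=10 (N3, w=60) cum 650
⇒ x* = 3
y-coordinate, sorted with cumulative weight:
  y=2 (N4, w=150) cum 150
  y=3 (N7, w=70) cum 220
  y=4 (N5, w=110) cum 330  ← median
  y=5 (N1, w=50) cum 380
  y=6 (N6, w=50) cum 430
  y=7 (N2, w=110) cum 540
  y=7 (N8, w=50) cum 590
  y=9 (N3, w=60) cum 650
⇒ y* = 4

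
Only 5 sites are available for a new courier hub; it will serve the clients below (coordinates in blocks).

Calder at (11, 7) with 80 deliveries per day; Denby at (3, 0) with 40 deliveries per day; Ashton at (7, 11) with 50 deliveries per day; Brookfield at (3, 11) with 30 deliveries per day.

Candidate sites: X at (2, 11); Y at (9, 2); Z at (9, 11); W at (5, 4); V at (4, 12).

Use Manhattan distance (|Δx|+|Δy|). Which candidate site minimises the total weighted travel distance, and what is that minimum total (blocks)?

Total weighted distance at each candidate:
  X (2, 11): total = 1800
  Y (9, 2): total = 1880
  Z (9, 11): total = 1440
  W (5, 4): total = 1680
  V (4, 12): total = 1740
Minimum is at Z with total 1440 blocks.

Z, total 1440 blocks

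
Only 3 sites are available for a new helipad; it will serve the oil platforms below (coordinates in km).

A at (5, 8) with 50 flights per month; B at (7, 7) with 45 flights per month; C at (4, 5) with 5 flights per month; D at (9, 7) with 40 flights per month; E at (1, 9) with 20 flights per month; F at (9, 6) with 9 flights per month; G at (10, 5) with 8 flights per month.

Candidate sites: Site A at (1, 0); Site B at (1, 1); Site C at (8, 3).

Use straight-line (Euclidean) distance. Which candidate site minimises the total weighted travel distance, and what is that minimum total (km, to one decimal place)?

Site C, total 899.9 km

Total weighted distance at each candidate:
  Site A (1, 0): total = 1668.8
  Site B (1, 1): total = 1533.6
  Site C (8, 3): total = 899.9
Minimum is at Site C with total 899.9 km.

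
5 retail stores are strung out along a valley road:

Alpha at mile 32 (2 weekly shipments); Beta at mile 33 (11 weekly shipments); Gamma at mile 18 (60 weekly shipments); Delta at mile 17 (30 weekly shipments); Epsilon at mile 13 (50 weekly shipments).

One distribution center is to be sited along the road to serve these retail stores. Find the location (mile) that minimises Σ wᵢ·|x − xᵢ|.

For a sum of weighted absolute distances on a line, the optimum is the weighted median (not the mean). Total weight W = 153; half-weight = 76.5.
Sort by position and accumulate weight:
  mile 13 (Epsilon, w=50) → cum 50
  mile 17 (Delta, w=30) → cum 80  ≥ 76.5 → median here
  mile 18 (Gamma, w=60) → cum 140
  mile 32 (Alpha, w=2) → cum 142
  mile 33 (Beta, w=11) → cum 153
Optimal location: mile 17.

x = 17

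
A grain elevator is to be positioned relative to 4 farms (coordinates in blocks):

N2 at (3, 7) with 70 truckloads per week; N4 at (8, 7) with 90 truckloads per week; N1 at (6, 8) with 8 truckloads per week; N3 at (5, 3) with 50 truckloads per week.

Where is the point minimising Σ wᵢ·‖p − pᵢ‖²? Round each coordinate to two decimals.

(5.63, 6.12)

The minimiser of Σwᵢ‖p−pᵢ‖² is the weighted centroid p* = (Σwᵢpᵢ)/(Σwᵢ).
Σwᵢ = 218.
Σwᵢxᵢ = 70·3 + 90·8 + 8·6 + 50·5 = 1228.
Σwᵢyᵢ = 70·7 + 90·7 + 8·8 + 50·3 = 1334.
x* = 1228/218 = 5.63, y* = 1334/218 = 6.12.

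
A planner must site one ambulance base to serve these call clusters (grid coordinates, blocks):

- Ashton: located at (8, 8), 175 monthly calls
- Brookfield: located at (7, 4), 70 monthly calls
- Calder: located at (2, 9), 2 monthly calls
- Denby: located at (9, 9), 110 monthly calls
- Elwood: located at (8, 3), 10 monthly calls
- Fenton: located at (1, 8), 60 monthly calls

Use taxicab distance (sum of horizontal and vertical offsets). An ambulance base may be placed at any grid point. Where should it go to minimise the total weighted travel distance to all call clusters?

Manhattan distance separates: Σwᵢ(|x−xᵢ|+|y−yᵢ|) = Σwᵢ|x−xᵢ| + Σwᵢ|y−yᵢ|, so x and y are optimised independently as 1-D weighted medians.
Total weight W = 427; half = 213.5.
x-coordinate, sorted with cumulative weight:
  x=1 (Fenton, w=60) cum 60
  x=2 (Calder, w=2) cum 62
  x=7 (Brookfield, w=70) cum 132
  x=8 (Ashton, w=175) cum 307  ← median
  x=8 (Elwood, w=10) cum 317
  x=9 (Denby, w=110) cum 427
⇒ x* = 8
y-coordinate, sorted with cumulative weight:
  y=3 (Elwood, w=10) cum 10
  y=4 (Brookfield, w=70) cum 80
  y=8 (Ashton, w=175) cum 255  ← median
  y=8 (Fenton, w=60) cum 315
  y=9 (Calder, w=2) cum 317
  y=9 (Denby, w=110) cum 427
⇒ y* = 8

(8, 8)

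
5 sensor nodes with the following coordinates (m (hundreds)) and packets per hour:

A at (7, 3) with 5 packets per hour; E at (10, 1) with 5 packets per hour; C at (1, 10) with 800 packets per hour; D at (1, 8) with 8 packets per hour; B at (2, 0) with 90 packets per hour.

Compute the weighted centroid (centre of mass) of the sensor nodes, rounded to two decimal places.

(1.18, 8.90)

The minimiser of Σwᵢ‖p−pᵢ‖² is the weighted centroid p* = (Σwᵢpᵢ)/(Σwᵢ).
Σwᵢ = 908.
Σwᵢxᵢ = 5·7 + 5·10 + 800·1 + 8·1 + 90·2 = 1073.
Σwᵢyᵢ = 5·3 + 5·1 + 800·10 + 8·8 + 90·0 = 8084.
x* = 1073/908 = 1.18, y* = 8084/908 = 8.90.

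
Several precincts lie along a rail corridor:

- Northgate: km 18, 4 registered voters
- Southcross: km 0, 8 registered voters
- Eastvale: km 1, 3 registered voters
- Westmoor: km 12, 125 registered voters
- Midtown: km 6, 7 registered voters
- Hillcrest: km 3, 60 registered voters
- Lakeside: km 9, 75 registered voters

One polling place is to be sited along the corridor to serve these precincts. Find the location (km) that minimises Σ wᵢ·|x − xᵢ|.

For a sum of weighted absolute distances on a line, the optimum is the weighted median (not the mean). Total weight W = 282; half-weight = 141.
Sort by position and accumulate weight:
  km 0 (Southcross, w=8) → cum 8
  km 1 (Eastvale, w=3) → cum 11
  km 3 (Hillcrest, w=60) → cum 71
  km 6 (Midtown, w=7) → cum 78
  km 9 (Lakeside, w=75) → cum 153  ≥ 141 → median here
  km 12 (Westmoor, w=125) → cum 278
  km 18 (Northgate, w=4) → cum 282
Optimal location: km 9.

x = 9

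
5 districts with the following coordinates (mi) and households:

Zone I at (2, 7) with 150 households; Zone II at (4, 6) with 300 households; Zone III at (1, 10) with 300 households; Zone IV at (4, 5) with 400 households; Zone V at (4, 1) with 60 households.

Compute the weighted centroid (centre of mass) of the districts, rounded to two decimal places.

The minimiser of Σwᵢ‖p−pᵢ‖² is the weighted centroid p* = (Σwᵢpᵢ)/(Σwᵢ).
Σwᵢ = 1210.
Σwᵢxᵢ = 150·2 + 300·4 + 300·1 + 400·4 + 60·4 = 3640.
Σwᵢyᵢ = 150·7 + 300·6 + 300·10 + 400·5 + 60·1 = 7910.
x* = 3640/1210 = 3.01, y* = 7910/1210 = 6.54.

(3.01, 6.54)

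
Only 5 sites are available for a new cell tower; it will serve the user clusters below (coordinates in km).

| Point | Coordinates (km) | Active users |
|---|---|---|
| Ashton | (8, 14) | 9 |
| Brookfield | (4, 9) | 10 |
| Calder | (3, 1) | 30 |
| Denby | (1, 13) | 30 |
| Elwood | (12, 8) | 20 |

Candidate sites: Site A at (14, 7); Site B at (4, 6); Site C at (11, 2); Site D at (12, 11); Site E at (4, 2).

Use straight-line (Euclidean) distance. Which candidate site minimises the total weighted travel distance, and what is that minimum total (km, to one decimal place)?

Total weighted distance at each candidate:
  Site A (14, 7): total = 1035.1
  Site B (4, 6): total = 656.9
  Site C (11, 2): total = 1019.8
  Site D (12, 11): total = 926.5
  Site E (4, 2): total = 768.3
Minimum is at Site B with total 656.9 km.

Site B, total 656.9 km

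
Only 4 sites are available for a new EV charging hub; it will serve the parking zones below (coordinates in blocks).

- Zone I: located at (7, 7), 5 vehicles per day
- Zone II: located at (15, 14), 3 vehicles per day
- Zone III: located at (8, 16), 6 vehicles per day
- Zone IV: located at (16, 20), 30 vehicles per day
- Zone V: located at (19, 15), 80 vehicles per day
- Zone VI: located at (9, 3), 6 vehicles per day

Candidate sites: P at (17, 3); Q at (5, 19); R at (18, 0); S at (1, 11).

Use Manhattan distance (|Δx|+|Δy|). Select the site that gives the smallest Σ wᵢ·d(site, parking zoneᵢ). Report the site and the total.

P, total 1949 blocks

Total weighted distance at each candidate:
  P (17, 3): total = 1949
  Q (5, 19): total = 2071
  R (18, 0): total = 2309
  S (1, 11): total = 2749
Minimum is at P with total 1949 blocks.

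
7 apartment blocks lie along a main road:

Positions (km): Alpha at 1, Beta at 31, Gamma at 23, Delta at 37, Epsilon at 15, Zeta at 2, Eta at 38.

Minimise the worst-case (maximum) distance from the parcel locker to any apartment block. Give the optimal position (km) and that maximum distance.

location 19.5, max distance 18.5

The 1-center on a line is the midpoint of the two extreme points: leftmost at 1, rightmost at 38.
Optimal location = (1 + 38)/2 = 19.5; maximum distance = (38 − 1)/2 = 18.5.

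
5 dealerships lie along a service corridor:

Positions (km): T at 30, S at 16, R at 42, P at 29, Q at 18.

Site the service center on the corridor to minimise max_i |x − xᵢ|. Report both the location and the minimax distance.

The 1-center on a line is the midpoint of the two extreme points: leftmost at 16, rightmost at 42.
Optimal location = (16 + 42)/2 = 29; maximum distance = (42 − 16)/2 = 13.

location 29, max distance 13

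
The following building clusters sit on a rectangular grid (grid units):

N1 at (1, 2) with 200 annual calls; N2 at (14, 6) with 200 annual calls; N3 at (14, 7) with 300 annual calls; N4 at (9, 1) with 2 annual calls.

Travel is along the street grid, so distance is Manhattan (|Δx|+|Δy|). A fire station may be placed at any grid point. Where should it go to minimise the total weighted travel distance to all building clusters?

(14, 6)

Manhattan distance separates: Σwᵢ(|x−xᵢ|+|y−yᵢ|) = Σwᵢ|x−xᵢ| + Σwᵢ|y−yᵢ|, so x and y are optimised independently as 1-D weighted medians.
Total weight W = 702; half = 351.
x-coordinate, sorted with cumulative weight:
  x=1 (N1, w=200) cum 200
  x=9 (N4, w=2) cum 202
  x=14 (N2, w=200) cum 402  ← median
  x=14 (N3, w=300) cum 702
⇒ x* = 14
y-coordinate, sorted with cumulative weight:
  y=1 (N4, w=2) cum 2
  y=2 (N1, w=200) cum 202
  y=6 (N2, w=200) cum 402  ← median
  y=7 (N3, w=300) cum 702
⇒ y* = 6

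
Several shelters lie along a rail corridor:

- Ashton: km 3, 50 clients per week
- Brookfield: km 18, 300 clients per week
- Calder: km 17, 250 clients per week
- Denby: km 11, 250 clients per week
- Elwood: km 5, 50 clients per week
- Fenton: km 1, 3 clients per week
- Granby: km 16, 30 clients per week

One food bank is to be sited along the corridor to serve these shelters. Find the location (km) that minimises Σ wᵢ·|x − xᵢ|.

x = 17

For a sum of weighted absolute distances on a line, the optimum is the weighted median (not the mean). Total weight W = 933; half-weight = 466.5.
Sort by position and accumulate weight:
  km 1 (Fenton, w=3) → cum 3
  km 3 (Ashton, w=50) → cum 53
  km 5 (Elwood, w=50) → cum 103
  km 11 (Denby, w=250) → cum 353
  km 16 (Granby, w=30) → cum 383
  km 17 (Calder, w=250) → cum 633  ≥ 466.5 → median here
  km 18 (Brookfield, w=300) → cum 933
Optimal location: km 17.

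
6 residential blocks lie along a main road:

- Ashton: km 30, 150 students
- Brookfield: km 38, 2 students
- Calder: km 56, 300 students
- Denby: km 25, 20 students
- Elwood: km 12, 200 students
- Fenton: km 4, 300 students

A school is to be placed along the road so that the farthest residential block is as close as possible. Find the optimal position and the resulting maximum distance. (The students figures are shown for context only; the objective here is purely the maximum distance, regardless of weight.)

location 30, max distance 26

The 1-center on a line is the midpoint of the two extreme points: leftmost at 4, rightmost at 56.
Optimal location = (4 + 56)/2 = 30; maximum distance = (56 − 4)/2 = 26.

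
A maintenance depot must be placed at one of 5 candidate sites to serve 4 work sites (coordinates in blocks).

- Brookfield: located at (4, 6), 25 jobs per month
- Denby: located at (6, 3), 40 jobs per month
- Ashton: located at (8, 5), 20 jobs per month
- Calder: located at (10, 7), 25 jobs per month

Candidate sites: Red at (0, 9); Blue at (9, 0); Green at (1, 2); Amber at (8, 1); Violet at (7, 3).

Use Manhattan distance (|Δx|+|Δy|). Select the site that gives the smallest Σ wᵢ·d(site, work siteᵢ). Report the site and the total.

Violet, total 425 blocks

Total weighted distance at each candidate:
  Red (0, 9): total = 1195
  Blue (9, 0): total = 835
  Green (1, 2): total = 965
  Amber (8, 1): total = 665
  Violet (7, 3): total = 425
Minimum is at Violet with total 425 blocks.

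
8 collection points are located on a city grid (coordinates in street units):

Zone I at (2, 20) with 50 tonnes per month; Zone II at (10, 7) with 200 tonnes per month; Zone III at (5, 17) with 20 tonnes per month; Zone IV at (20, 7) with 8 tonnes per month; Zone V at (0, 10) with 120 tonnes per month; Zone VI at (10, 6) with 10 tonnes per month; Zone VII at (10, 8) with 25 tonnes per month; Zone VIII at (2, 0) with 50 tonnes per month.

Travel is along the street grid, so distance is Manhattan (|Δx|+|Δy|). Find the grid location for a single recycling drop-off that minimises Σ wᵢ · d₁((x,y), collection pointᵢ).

(10, 7)

Manhattan distance separates: Σwᵢ(|x−xᵢ|+|y−yᵢ|) = Σwᵢ|x−xᵢ| + Σwᵢ|y−yᵢ|, so x and y are optimised independently as 1-D weighted medians.
Total weight W = 483; half = 241.5.
x-coordinate, sorted with cumulative weight:
  x=0 (Zone V, w=120) cum 120
  x=2 (Zone I, w=50) cum 170
  x=2 (Zone VIII, w=50) cum 220
  x=5 (Zone III, w=20) cum 240
  x=10 (Zone II, w=200) cum 440  ← median
  x=10 (Zone VI, w=10) cum 450
  x=10 (Zone VII, w=25) cum 475
  x=20 (Zone IV, w=8) cum 483
⇒ x* = 10
y-coordinate, sorted with cumulative weight:
  y=0 (Zone VIII, w=50) cum 50
  y=6 (Zone VI, w=10) cum 60
  y=7 (Zone II, w=200) cum 260  ← median
  y=7 (Zone IV, w=8) cum 268
  y=8 (Zone VII, w=25) cum 293
  y=10 (Zone V, w=120) cum 413
  y=17 (Zone III, w=20) cum 433
  y=20 (Zone I, w=50) cum 483
⇒ y* = 7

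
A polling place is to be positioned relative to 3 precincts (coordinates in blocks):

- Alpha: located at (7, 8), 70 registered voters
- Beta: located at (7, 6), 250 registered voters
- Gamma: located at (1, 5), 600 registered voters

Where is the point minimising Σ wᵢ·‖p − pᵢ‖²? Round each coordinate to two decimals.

The minimiser of Σwᵢ‖p−pᵢ‖² is the weighted centroid p* = (Σwᵢpᵢ)/(Σwᵢ).
Σwᵢ = 920.
Σwᵢxᵢ = 70·7 + 250·7 + 600·1 = 2840.
Σwᵢyᵢ = 70·8 + 250·6 + 600·5 = 5060.
x* = 2840/920 = 3.09, y* = 5060/920 = 5.50.

(3.09, 5.50)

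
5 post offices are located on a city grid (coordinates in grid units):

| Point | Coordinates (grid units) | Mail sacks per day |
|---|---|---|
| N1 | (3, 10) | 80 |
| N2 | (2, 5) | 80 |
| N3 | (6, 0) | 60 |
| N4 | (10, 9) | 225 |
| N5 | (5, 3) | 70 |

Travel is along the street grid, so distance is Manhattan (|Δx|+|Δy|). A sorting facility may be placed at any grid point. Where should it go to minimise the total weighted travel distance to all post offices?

Manhattan distance separates: Σwᵢ(|x−xᵢ|+|y−yᵢ|) = Σwᵢ|x−xᵢ| + Σwᵢ|y−yᵢ|, so x and y are optimised independently as 1-D weighted medians.
Total weight W = 515; half = 257.5.
x-coordinate, sorted with cumulative weight:
  x=2 (N2, w=80) cum 80
  x=3 (N1, w=80) cum 160
  x=5 (N5, w=70) cum 230
  x=6 (N3, w=60) cum 290  ← median
  x=10 (N4, w=225) cum 515
⇒ x* = 6
y-coordinate, sorted with cumulative weight:
  y=0 (N3, w=60) cum 60
  y=3 (N5, w=70) cum 130
  y=5 (N2, w=80) cum 210
  y=9 (N4, w=225) cum 435  ← median
  y=10 (N1, w=80) cum 515
⇒ y* = 9

(6, 9)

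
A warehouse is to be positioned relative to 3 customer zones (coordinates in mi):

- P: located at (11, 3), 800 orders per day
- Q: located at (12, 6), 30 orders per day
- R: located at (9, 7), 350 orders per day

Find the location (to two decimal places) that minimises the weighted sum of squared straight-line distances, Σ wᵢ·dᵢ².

(10.43, 4.26)

The minimiser of Σwᵢ‖p−pᵢ‖² is the weighted centroid p* = (Σwᵢpᵢ)/(Σwᵢ).
Σwᵢ = 1180.
Σwᵢxᵢ = 800·11 + 30·12 + 350·9 = 12310.
Σwᵢyᵢ = 800·3 + 30·6 + 350·7 = 5030.
x* = 12310/1180 = 10.43, y* = 5030/1180 = 4.26.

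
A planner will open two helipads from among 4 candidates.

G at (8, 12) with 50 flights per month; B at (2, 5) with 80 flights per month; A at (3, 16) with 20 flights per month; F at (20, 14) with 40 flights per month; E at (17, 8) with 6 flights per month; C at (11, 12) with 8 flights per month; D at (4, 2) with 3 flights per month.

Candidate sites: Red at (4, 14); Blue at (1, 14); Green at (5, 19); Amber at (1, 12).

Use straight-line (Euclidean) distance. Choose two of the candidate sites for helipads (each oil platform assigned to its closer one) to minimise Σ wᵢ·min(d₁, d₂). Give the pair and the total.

{Red, Amber}, total 1649.5

Evaluate every pair (each demand assigned to the nearer of the two):
  {Red, Amber}: total = 1649.5
  {Red, Blue}: total = 1812.9
  {Red, Green}: total = 1818.5
  {Green, Amber}: total = 1823.0
  {Blue, Amber}: total = 1942.5
  {Blue, Green}: total = 1986.0
Best pair: {Red, Amber} with total 1649.5.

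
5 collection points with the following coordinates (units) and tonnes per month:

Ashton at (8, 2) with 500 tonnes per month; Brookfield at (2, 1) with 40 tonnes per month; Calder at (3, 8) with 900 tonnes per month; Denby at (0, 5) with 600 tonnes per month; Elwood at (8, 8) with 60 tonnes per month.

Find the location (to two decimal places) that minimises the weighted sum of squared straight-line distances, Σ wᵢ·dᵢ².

(3.46, 5.58)

The minimiser of Σwᵢ‖p−pᵢ‖² is the weighted centroid p* = (Σwᵢpᵢ)/(Σwᵢ).
Σwᵢ = 2100.
Σwᵢxᵢ = 500·8 + 40·2 + 900·3 + 600·0 + 60·8 = 7260.
Σwᵢyᵢ = 500·2 + 40·1 + 900·8 + 600·5 + 60·8 = 11720.
x* = 7260/2100 = 3.46, y* = 11720/2100 = 5.58.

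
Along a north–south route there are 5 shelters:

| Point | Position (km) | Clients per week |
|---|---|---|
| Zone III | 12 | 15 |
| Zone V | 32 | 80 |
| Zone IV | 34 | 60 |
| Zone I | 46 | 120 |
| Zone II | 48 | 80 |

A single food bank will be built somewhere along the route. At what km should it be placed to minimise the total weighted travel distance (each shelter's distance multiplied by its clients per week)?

x = 46

For a sum of weighted absolute distances on a line, the optimum is the weighted median (not the mean). Total weight W = 355; half-weight = 177.5.
Sort by position and accumulate weight:
  km 12 (Zone III, w=15) → cum 15
  km 32 (Zone V, w=80) → cum 95
  km 34 (Zone IV, w=60) → cum 155
  km 46 (Zone I, w=120) → cum 275  ≥ 177.5 → median here
  km 48 (Zone II, w=80) → cum 355
Optimal location: km 46.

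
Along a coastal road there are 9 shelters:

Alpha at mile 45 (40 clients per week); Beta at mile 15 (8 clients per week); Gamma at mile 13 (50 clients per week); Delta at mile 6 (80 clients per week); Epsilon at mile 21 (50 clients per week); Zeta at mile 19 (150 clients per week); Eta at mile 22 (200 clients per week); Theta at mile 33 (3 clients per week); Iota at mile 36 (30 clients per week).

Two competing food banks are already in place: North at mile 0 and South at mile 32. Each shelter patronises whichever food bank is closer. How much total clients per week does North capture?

138

The indifferent point is the midpoint (0+32)/2 = 16; shelters left of it (closer to North at 0) go to North, those right go to South.
  Delta at 6 (w=80) → North
  Gamma at 13 (w=50) → North
  Beta at 15 (w=8) → North
  Zeta at 19 (w=150) → South
  Epsilon at 21 (w=50) → South
  Eta at 22 (w=200) → South
  Theta at 33 (w=3) → South
  Iota at 36 (w=30) → South
  Alpha at 45 (w=40) → South
North captures 138; South captures 473.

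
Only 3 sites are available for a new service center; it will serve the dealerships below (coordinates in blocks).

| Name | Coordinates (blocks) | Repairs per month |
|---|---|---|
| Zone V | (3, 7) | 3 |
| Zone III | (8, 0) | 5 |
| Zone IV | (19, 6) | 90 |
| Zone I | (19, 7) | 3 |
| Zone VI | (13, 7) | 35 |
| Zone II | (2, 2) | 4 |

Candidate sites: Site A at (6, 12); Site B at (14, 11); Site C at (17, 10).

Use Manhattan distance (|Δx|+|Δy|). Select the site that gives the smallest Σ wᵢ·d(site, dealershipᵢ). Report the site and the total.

Site C, total 1038 blocks

Total weighted distance at each candidate:
  Site A (6, 12): total = 2334
  Site B (14, 11): total = 1316
  Site C (17, 10): total = 1038
Minimum is at Site C with total 1038 blocks.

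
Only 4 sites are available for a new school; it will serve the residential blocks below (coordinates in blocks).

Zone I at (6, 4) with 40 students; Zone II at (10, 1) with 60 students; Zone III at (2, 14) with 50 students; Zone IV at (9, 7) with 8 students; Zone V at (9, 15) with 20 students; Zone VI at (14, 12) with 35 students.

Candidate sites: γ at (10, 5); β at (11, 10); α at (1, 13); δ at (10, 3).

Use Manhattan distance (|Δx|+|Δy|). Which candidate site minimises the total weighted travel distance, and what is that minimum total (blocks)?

Total weighted distance at each candidate:
  γ (10, 5): total = 1919
  β (11, 10): total = 2045
  α (1, 13): total = 2722
  δ (10, 3): total = 2025
Minimum is at γ with total 1919 blocks.

γ, total 1919 blocks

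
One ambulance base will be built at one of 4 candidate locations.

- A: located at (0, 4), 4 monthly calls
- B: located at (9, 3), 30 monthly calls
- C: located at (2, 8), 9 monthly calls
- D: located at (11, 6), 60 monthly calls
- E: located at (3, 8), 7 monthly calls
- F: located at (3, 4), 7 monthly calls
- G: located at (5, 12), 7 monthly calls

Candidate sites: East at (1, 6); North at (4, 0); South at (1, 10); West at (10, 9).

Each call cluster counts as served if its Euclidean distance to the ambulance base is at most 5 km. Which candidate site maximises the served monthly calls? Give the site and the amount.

West, covering 60

Coverage radius r = 5 km; a point is covered iff (Δx)²+(Δy)² ≤ 5² = 25.
  East (1, 6): covers {A, C, E, F} → 27
  North (4, 0): covers {F} → 7
  South (1, 10): covers {C, E, G} → 23
  West (10, 9): covers {D} → 60
Maximum coverage at West: 60 monthly calls.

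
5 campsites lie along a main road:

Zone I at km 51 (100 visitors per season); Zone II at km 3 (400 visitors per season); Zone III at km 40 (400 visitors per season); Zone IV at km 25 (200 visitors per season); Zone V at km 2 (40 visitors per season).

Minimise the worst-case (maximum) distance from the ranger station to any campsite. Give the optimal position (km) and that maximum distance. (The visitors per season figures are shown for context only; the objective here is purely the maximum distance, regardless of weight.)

location 26.5, max distance 24.5

The 1-center on a line is the midpoint of the two extreme points: leftmost at 2, rightmost at 51.
Optimal location = (2 + 51)/2 = 26.5; maximum distance = (51 − 2)/2 = 24.5.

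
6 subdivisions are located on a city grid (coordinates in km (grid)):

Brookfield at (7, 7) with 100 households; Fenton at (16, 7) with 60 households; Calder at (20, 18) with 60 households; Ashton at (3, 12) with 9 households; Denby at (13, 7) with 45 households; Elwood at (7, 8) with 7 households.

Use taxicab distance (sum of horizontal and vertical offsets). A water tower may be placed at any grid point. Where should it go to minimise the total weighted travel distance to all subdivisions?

(13, 7)

Manhattan distance separates: Σwᵢ(|x−xᵢ|+|y−yᵢ|) = Σwᵢ|x−xᵢ| + Σwᵢ|y−yᵢ|, so x and y are optimised independently as 1-D weighted medians.
Total weight W = 281; half = 140.5.
x-coordinate, sorted with cumulative weight:
  x=3 (Ashton, w=9) cum 9
  x=7 (Brookfield, w=100) cum 109
  x=7 (Elwood, w=7) cum 116
  x=13 (Denby, w=45) cum 161  ← median
  x=16 (Fenton, w=60) cum 221
  x=20 (Calder, w=60) cum 281
⇒ x* = 13
y-coordinate, sorted with cumulative weight:
  y=7 (Brookfield, w=100) cum 100
  y=7 (Fenton, w=60) cum 160  ← median
  y=7 (Denby, w=45) cum 205
  y=8 (Elwood, w=7) cum 212
  y=12 (Ashton, w=9) cum 221
  y=18 (Calder, w=60) cum 281
⇒ y* = 7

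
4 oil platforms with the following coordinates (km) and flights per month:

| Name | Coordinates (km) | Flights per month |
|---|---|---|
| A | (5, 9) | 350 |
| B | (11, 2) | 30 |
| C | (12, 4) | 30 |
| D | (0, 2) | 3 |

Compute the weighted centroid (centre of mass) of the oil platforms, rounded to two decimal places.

(5.91, 8.08)

The minimiser of Σwᵢ‖p−pᵢ‖² is the weighted centroid p* = (Σwᵢpᵢ)/(Σwᵢ).
Σwᵢ = 413.
Σwᵢxᵢ = 350·5 + 30·11 + 30·12 + 3·0 = 2440.
Σwᵢyᵢ = 350·9 + 30·2 + 30·4 + 3·2 = 3336.
x* = 2440/413 = 5.91, y* = 3336/413 = 8.08.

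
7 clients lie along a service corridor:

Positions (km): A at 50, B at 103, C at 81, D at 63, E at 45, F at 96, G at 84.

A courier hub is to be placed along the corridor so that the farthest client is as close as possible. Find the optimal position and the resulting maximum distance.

location 74, max distance 29

The 1-center on a line is the midpoint of the two extreme points: leftmost at 45, rightmost at 103.
Optimal location = (45 + 103)/2 = 74; maximum distance = (103 − 45)/2 = 29.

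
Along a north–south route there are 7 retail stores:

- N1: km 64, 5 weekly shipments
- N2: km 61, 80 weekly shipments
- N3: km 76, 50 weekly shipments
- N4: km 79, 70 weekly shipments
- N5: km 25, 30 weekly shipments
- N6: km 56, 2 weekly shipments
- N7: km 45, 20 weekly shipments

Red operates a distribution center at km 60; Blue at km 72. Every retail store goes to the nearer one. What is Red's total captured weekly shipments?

137

The indifferent point is the midpoint (60+72)/2 = 66; retail stores left of it (closer to Red at 60) go to Red, those right go to Blue.
  N5 at 25 (w=30) → Red
  N7 at 45 (w=20) → Red
  N6 at 56 (w=2) → Red
  N2 at 61 (w=80) → Red
  N1 at 64 (w=5) → Red
  N3 at 76 (w=50) → Blue
  N4 at 79 (w=70) → Blue
Red captures 137; Blue captures 120.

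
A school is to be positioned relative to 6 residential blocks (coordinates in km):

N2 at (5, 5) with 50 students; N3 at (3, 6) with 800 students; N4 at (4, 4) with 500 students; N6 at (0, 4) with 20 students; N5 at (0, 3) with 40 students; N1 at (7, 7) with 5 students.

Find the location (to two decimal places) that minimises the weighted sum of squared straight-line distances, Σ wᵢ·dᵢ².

(3.31, 5.15)

The minimiser of Σwᵢ‖p−pᵢ‖² is the weighted centroid p* = (Σwᵢpᵢ)/(Σwᵢ).
Σwᵢ = 1415.
Σwᵢxᵢ = 50·5 + 800·3 + 500·4 + 20·0 + 40·0 + 5·7 = 4685.
Σwᵢyᵢ = 50·5 + 800·6 + 500·4 + 20·4 + 40·3 + 5·7 = 7285.
x* = 4685/1415 = 3.31, y* = 7285/1415 = 5.15.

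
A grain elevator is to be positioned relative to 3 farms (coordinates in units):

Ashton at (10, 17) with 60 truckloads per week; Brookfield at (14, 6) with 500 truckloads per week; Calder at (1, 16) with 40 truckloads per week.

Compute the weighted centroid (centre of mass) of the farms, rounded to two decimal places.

The minimiser of Σwᵢ‖p−pᵢ‖² is the weighted centroid p* = (Σwᵢpᵢ)/(Σwᵢ).
Σwᵢ = 600.
Σwᵢxᵢ = 60·10 + 500·14 + 40·1 = 7640.
Σwᵢyᵢ = 60·17 + 500·6 + 40·16 = 4660.
x* = 7640/600 = 12.73, y* = 4660/600 = 7.77.

(12.73, 7.77)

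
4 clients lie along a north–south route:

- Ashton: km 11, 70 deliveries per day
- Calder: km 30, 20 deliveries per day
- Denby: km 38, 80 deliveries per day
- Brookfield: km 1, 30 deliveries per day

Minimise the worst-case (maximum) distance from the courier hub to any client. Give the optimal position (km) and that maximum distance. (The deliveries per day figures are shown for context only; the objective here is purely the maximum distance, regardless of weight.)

The 1-center on a line is the midpoint of the two extreme points: leftmost at 1, rightmost at 38.
Optimal location = (1 + 38)/2 = 19.5; maximum distance = (38 − 1)/2 = 18.5.

location 19.5, max distance 18.5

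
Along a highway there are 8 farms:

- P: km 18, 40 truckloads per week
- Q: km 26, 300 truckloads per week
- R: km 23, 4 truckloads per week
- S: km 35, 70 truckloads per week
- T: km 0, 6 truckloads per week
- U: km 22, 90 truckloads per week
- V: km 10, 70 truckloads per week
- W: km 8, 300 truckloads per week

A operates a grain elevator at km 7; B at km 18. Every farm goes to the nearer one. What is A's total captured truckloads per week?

The indifferent point is the midpoint (7+18)/2 = 12.5; farms left of it (closer to A at 7) go to A, those right go to B.
  T at 0 (w=6) → A
  W at 8 (w=300) → A
  V at 10 (w=70) → A
  P at 18 (w=40) → B
  U at 22 (w=90) → B
  R at 23 (w=4) → B
  Q at 26 (w=300) → B
  S at 35 (w=70) → B
A captures 376; B captures 504.

376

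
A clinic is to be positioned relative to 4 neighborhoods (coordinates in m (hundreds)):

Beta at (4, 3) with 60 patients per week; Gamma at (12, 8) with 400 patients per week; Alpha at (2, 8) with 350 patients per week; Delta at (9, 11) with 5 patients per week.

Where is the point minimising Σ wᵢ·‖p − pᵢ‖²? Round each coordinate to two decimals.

The minimiser of Σwᵢ‖p−pᵢ‖² is the weighted centroid p* = (Σwᵢpᵢ)/(Σwᵢ).
Σwᵢ = 815.
Σwᵢxᵢ = 60·4 + 400·12 + 350·2 + 5·9 = 5785.
Σwᵢyᵢ = 60·3 + 400·8 + 350·8 + 5·11 = 6235.
x* = 5785/815 = 7.10, y* = 6235/815 = 7.65.

(7.10, 7.65)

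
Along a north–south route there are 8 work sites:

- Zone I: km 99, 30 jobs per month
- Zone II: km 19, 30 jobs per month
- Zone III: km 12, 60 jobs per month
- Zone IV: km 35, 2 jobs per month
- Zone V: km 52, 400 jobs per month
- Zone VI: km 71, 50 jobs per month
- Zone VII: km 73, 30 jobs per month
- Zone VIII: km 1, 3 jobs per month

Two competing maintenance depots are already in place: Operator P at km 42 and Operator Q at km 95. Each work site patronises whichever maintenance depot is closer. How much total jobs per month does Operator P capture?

495

The indifferent point is the midpoint (42+95)/2 = 68.5; work sites left of it (closer to Operator P at 42) go to Operator P, those right go to Operator Q.
  Zone VIII at 1 (w=3) → Operator P
  Zone III at 12 (w=60) → Operator P
  Zone II at 19 (w=30) → Operator P
  Zone IV at 35 (w=2) → Operator P
  Zone V at 52 (w=400) → Operator P
  Zone VI at 71 (w=50) → Operator Q
  Zone VII at 73 (w=30) → Operator Q
  Zone I at 99 (w=30) → Operator Q
Operator P captures 495; Operator Q captures 110.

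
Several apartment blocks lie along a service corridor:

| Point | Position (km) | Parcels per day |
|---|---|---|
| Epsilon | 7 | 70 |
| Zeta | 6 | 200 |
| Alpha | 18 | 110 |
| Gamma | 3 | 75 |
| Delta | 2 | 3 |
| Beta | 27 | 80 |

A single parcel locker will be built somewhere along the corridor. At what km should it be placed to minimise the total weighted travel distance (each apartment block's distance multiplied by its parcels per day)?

x = 6

For a sum of weighted absolute distances on a line, the optimum is the weighted median (not the mean). Total weight W = 538; half-weight = 269.
Sort by position and accumulate weight:
  km 2 (Delta, w=3) → cum 3
  km 3 (Gamma, w=75) → cum 78
  km 6 (Zeta, w=200) → cum 278  ≥ 269 → median here
  km 7 (Epsilon, w=70) → cum 348
  km 18 (Alpha, w=110) → cum 458
  km 27 (Beta, w=80) → cum 538
Optimal location: km 6.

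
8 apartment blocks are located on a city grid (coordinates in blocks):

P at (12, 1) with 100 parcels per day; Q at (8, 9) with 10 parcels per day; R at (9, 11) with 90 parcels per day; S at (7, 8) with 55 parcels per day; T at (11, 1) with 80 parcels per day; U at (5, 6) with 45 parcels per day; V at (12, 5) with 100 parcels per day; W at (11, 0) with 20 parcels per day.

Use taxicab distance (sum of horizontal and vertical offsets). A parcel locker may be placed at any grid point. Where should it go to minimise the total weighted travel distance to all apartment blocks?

(11, 5)

Manhattan distance separates: Σwᵢ(|x−xᵢ|+|y−yᵢ|) = Σwᵢ|x−xᵢ| + Σwᵢ|y−yᵢ|, so x and y are optimised independently as 1-D weighted medians.
Total weight W = 500; half = 250.
x-coordinate, sorted with cumulative weight:
  x=5 (U, w=45) cum 45
  x=7 (S, w=55) cum 100
  x=8 (Q, w=10) cum 110
  x=9 (R, w=90) cum 200
  x=11 (T, w=80) cum 280  ← median
  x=11 (W, w=20) cum 300
  x=12 (P, w=100) cum 400
  x=12 (V, w=100) cum 500
⇒ x* = 11
y-coordinate, sorted with cumulative weight:
  y=0 (W, w=20) cum 20
  y=1 (P, w=100) cum 120
  y=1 (T, w=80) cum 200
  y=5 (V, w=100) cum 300  ← median
  y=6 (U, w=45) cum 345
  y=8 (S, w=55) cum 400
  y=9 (Q, w=10) cum 410
  y=11 (R, w=90) cum 500
⇒ y* = 5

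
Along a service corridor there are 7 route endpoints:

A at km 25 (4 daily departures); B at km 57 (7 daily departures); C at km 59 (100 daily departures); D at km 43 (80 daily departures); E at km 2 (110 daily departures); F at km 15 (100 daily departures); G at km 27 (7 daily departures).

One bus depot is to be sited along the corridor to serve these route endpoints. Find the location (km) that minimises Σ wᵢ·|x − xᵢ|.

x = 15

For a sum of weighted absolute distances on a line, the optimum is the weighted median (not the mean). Total weight W = 408; half-weight = 204.
Sort by position and accumulate weight:
  km 2 (E, w=110) → cum 110
  km 15 (F, w=100) → cum 210  ≥ 204 → median here
  km 25 (A, w=4) → cum 214
  km 27 (G, w=7) → cum 221
  km 43 (D, w=80) → cum 301
  km 57 (B, w=7) → cum 308
  km 59 (C, w=100) → cum 408
Optimal location: km 15.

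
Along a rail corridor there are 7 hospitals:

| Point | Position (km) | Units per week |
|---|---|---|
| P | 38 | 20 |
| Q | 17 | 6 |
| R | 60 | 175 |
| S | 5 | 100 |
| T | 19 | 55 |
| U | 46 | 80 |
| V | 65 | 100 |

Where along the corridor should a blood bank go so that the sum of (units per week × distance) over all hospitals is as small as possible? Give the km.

For a sum of weighted absolute distances on a line, the optimum is the weighted median (not the mean). Total weight W = 536; half-weight = 268.
Sort by position and accumulate weight:
  km 5 (S, w=100) → cum 100
  km 17 (Q, w=6) → cum 106
  km 19 (T, w=55) → cum 161
  km 38 (P, w=20) → cum 181
  km 46 (U, w=80) → cum 261
  km 60 (R, w=175) → cum 436  ≥ 268 → median here
  km 65 (V, w=100) → cum 536
Optimal location: km 60.

x = 60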